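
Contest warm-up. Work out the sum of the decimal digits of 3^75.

180

3^75 = 608266787713357709119683992618861307
Sum of its 36 digits: 180.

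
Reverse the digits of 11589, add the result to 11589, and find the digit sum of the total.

3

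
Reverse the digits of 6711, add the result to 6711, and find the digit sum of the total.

Reversal of 6711 is 1176; 6711 + 1176 = 7887.
Digit sum of 7887: 7+8+8+7 = 30.

30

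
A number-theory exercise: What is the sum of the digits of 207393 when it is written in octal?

207393 in base 8 is 625041.
Digit sum: 6+2+5+0+4+1 = 18.

18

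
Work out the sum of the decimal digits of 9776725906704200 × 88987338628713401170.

9776725906704200 × 88987338628713401170 = 870004818940001708530449687123914000
Sum of its 36 digits: 131.

131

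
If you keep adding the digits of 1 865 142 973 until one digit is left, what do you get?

1

1+8+6+5+1+4+2+9+7+3 = 46
4+6 = 10
1+0 = 1
(Equivalently, 1 865 142 973 mod 9 = 1.)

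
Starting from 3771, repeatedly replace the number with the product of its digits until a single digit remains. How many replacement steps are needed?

3771 → 147 → 28 → 16 → 6 (4 steps)

4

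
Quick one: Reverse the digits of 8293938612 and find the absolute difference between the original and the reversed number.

6125544684

Reverse of 8293938612 is 2168393928.
|8293938612 − 2168393928| = 6125544684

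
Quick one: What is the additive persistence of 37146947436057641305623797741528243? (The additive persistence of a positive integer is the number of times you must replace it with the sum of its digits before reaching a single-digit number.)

37146947436057641305623797741528243 → 155 → 11 → 2 (3 steps)

3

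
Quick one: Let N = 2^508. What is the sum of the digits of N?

691

2^508 = 837987995621412318723376562387865382967460363787024586107722590232610251879596686050117143635431464230626991136655378178359617675746660621652103062880256
Sum of its 153 digits: 691.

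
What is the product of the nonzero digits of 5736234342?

5×7×3×6×2×3×4×3×4×2 = 362880

362880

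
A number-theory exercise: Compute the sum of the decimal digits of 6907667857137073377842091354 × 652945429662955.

6907667857137073377842091354 × 652945429662955 = 4510330156947350032727891914602024539591070
Sum of its 43 digits: 162.

162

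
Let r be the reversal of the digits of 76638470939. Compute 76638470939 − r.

Reverse of 76638470939 is 93907483667.
76638470939 − 93907483667 = -17269012728

-17269012728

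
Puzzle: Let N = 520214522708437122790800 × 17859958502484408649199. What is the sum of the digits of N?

207

520214522708437122790800 × 17859958502484408649199 = 9291009787962420072558862964953117525064569200
Sum of its 46 digits: 207.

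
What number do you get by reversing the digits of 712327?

Reversing 712327 gives 723217.

723217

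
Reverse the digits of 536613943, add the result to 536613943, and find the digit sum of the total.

Reversal of 536613943 is 349316635; 536613943 + 349316635 = 885930578.
Digit sum of 885930578: 8+8+5+9+3+0+5+7+8 = 53.

53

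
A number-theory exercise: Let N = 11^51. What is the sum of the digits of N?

11^51 = 129129938167664848157333145589394151932880352885953011
Sum of its 54 digits: 251.

251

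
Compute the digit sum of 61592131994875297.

88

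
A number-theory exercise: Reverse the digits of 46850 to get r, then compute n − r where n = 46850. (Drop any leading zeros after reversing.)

40986

Reverse of 46850 is 5864.
46850 − 5864 = 40986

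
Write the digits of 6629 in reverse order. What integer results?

Reversing 6629 gives 9266.

9266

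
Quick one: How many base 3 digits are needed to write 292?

6

292 in base 3 is 101211, which has 6 digits.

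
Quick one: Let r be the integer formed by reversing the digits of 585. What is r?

Reversing 585 gives 585.

585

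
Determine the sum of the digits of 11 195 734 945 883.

68

1+1+1+9+5+7+3+4+9+4+5+8+8+3 = 68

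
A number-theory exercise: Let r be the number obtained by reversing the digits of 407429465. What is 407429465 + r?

972354169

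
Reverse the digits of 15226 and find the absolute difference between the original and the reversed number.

47025

Reverse of 15226 is 62251.
|15226 − 62251| = 47025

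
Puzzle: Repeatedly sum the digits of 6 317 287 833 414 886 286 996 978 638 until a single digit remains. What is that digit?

7

6+3+1+7+2+8+7+8+3+3+4+1+4+8+8+6+2+8+6+9+9+6+9+7+8+6+3+8 = 160
1+6+0 = 7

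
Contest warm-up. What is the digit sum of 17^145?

17^145 = 26007200141556108996232824997561595292675382110218055410968045983552367730169977517516508414014946246907272079097421512285735186598039589434676639371939331637248847378464973738257
Sum of its 179 digits: 827.

827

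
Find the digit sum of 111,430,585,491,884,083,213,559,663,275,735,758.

162

1+1+1+4+3+0+5+8+5+4+9+1+8+8+4+0+8+3+2+1+3+5+5+9+6+6+3+2+7+5+7+3+5+7+5+8 = 162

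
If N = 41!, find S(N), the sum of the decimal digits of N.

41! = 33452526613163807108170062053440751665152000000000
Sum of its 50 digits: 144.

144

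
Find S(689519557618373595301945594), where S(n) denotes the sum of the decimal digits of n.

6+8+9+5+1+9+5+5+7+6+1+8+3+7+3+5+9+5+3+0+1+9+4+5+5+9+4 = 142

142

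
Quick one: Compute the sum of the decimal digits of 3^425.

3^425 = 59776881674829366398580909916393703669122598188773675064031713442056140265142805929017901880575637088444576002298121952823290206429533972537128200097176974082037063122598396812655437591784679167881593443
Sum of its 203 digits: 936.

936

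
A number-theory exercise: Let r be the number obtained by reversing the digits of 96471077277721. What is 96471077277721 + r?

Reverse of 96471077277721 is 12777277017469.
96471077277721 + 12777277017469 = 109248354295190

109248354295190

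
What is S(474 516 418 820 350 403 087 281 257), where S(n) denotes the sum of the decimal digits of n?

105

4+7+4+5+1+6+4+1+8+8+2+0+3+5+0+4+0+3+0+8+7+2+8+1+2+5+7 = 105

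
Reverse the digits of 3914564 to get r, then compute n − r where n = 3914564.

-739629

Reverse of 3914564 is 4654193.
3914564 − 4654193 = -739629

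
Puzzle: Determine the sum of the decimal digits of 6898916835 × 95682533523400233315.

6898916835 × 95682533523400233315 = 660105841340037736059781358025
Sum of its 30 digits: 117.

117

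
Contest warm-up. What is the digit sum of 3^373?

846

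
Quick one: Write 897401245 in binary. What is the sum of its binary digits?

897401245 in base 2 is 110101011111010100000110011101.
Digit sum: 1+1+0+1+0+1+0+1+1+1+1+1+0+1+0+1+0+0+0+0+0+1+1+0+0+1+1+1+0+1 = 17.

17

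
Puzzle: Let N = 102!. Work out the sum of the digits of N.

630

102! = 961446671503512660926865558697259548455355905059659464369444714048531715130254590603314961882364451384985595980362059157503710042865532928000000000000000000000000
Sum of its 162 digits: 630.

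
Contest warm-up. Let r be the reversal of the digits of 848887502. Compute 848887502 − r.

643098654

Reverse of 848887502 is 205788848.
848887502 − 205788848 = 643098654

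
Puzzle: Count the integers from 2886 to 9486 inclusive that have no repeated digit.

3366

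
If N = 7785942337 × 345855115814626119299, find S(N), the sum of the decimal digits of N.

7785942337 × 345855115814626119299 = 2692807988689135746076096861763
Sum of its 31 digits: 167.

167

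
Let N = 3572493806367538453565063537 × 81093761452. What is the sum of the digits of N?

3572493806367538453565063537 × 81093761452 = 289706960522316641989842241430701375724
Sum of its 39 digits: 167.

167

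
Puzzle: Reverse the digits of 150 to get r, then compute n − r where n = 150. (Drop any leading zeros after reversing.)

Reverse of 150 is 51.
150 − 51 = 99

99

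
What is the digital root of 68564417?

5

6+8+5+6+4+4+1+7 = 41
4+1 = 5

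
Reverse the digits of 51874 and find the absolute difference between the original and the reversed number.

4059

Reverse of 51874 is 47815.
|51874 − 47815| = 4059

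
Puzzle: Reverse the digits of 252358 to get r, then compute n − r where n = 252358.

-600894

Reverse of 252358 is 853252.
252358 − 853252 = -600894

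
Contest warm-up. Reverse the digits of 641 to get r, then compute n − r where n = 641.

495

Reverse of 641 is 146.
641 − 146 = 495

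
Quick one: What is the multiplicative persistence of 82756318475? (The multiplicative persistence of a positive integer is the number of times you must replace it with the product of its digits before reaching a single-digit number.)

2

82756318475 → 11289600 → 0 (2 steps)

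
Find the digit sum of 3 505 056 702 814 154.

56

3+5+0+5+0+5+6+7+0+2+8+1+4+1+5+4 = 56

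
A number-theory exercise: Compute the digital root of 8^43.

The digital root of n equals n mod 9 (or 9 when 9 | n), so we need 8^43 mod 9.
8^43 ≡ 8 (mod 9), so the digital root is 8.

8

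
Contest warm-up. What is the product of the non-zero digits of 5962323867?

3265920

5×9×6×2×3×2×3×8×6×7 = 3265920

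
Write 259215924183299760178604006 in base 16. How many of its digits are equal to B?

2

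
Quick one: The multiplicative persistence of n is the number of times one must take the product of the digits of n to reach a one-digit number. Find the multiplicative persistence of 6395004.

1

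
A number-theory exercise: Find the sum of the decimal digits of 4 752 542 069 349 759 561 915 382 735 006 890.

4+7+5+2+5+4+2+0+6+9+3+4+9+7+5+9+5+6+1+9+1+5+3+8+2+7+3+5+0+0+6+8+9+0 = 159

159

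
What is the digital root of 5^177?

The digital root of n equals n mod 9 (or 9 when 9 | n), so we need 5^177 mod 9.
5^177 ≡ 8 (mod 9), so the digital root is 8.

8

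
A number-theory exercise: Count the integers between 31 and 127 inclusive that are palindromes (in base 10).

The integers in [31, 127] that are palindromes (in base 10): 33, 44, 55, 66, 77, 88, 99, 101, 111, 121.
10 qualify.

10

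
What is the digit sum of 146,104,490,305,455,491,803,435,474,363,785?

135

1+4+6+1+0+4+4+9+0+3+0+5+4+5+5+4+9+1+8+0+3+4+3+5+4+7+4+3+6+3+7+8+5 = 135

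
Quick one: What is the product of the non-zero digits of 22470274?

6272

2×2×4×7×2×7×4 = 6272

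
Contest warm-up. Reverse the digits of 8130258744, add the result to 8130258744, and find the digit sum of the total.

48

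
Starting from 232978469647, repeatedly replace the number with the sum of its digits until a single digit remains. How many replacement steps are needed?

3

232978469647 → 67 → 13 → 4 (3 steps)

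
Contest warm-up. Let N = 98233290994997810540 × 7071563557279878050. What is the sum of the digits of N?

166

98233290994997810540 × 7071563557279878050 = 694662960711896128238217037748204647000
Sum of its 39 digits: 166.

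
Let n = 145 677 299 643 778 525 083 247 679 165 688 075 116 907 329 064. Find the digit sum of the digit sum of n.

12

First digit sum: 237.
2+3+7 = 12.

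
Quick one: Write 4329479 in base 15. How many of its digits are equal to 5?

4329479 in base 15 is 5A7C1E.
The digit 5 appears 1 time.

1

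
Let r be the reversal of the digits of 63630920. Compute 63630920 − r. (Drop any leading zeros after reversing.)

60727284

Reverse of 63630920 is 2903636.
63630920 − 2903636 = 60727284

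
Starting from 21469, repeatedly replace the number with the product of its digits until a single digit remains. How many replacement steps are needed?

3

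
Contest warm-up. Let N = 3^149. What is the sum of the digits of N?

3^149 = 123329495011708990974900260817232214728824366796574324605061468433916083
Sum of its 72 digits: 306.

306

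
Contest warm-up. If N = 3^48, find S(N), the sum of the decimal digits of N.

3^48 = 79766443076872509863361
Sum of its 23 digits: 117.

117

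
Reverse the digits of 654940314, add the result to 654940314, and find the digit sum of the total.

Reversal of 654940314 is 413049456; 654940314 + 413049456 = 1067989770.
Digit sum of 1067989770: 1+0+6+7+9+8+9+7+7+0 = 54.

54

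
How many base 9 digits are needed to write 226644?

226644 in base 9 is 374806, which has 6 digits.

6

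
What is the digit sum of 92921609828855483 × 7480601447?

130

92921609828855483 × 7480601447 = 695109528943305748483683901
Sum of its 27 digits: 130.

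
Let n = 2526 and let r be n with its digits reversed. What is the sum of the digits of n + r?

Reversal of 2526 is 6252; 2526 + 6252 = 8778.
Digit sum of 8778: 8+7+7+8 = 30.

30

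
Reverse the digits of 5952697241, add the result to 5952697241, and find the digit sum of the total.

55

Reversal of 5952697241 is 1427962595; 5952697241 + 1427962595 = 7380659836.
Digit sum of 7380659836: 7+3+8+0+6+5+9+8+3+6 = 55.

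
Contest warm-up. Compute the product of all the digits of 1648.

192

1×6×4×8 = 192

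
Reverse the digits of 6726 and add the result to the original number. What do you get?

Reverse of 6726 is 6276.
6726 + 6276 = 13002

13002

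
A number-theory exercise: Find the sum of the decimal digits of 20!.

54

20! = 2432902008176640000
Sum of its 19 digits: 54.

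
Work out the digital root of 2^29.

5

The digital root of n equals n mod 9 (or 9 when 9 | n), so we need 2^29 mod 9.
2^29 ≡ 5 (mod 9), so the digital root is 5.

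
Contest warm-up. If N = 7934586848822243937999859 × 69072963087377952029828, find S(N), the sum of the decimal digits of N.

7934586848822243937999859 × 69072963087377952029828 = 548065424522293398159332698585729547891427794252
Sum of its 48 digits: 239.

239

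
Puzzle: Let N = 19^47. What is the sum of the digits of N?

19^47 = 1263046223881900339210386091365390321169375020004522243688539
Sum of its 61 digits: 226.

226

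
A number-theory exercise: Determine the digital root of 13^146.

The digital root of n equals n mod 9 (or 9 when 9 | n), so we need 13^146 mod 9.
13^146 ≡ 7 (mod 9), so the digital root is 7.

7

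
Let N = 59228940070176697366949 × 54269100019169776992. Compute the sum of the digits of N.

59228940070176697366949 × 54269100019169776992 = 3214301272697831779694512094459485921437408
Sum of its 43 digits: 195.

195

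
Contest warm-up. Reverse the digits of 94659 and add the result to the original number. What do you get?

190308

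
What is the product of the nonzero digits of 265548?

2×6×5×5×4×8 = 9600

9600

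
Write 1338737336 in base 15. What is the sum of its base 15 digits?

1338737336 in base 15 is 7C7E2DAB.
Digit sum: 7+12+7+14+2+13+10+11 = 76.

76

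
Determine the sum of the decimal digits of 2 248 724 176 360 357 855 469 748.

123

2+2+4+8+7+2+4+1+7+6+3+6+0+3+5+7+8+5+5+4+6+9+7+4+8 = 123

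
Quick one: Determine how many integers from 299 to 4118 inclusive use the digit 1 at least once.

The integers in [299, 4118] that use the digit 1 at least once: 301, 310, 311, 312, 313, 314, …, 4117, 4118.
1713 qualify.

1713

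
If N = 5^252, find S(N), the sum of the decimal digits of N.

5^252 = 138178696881511114006181629804806393137856005830980502160379255522697468850598832927544120055556611624968756703138394617551921583149311147098448060432929196394979953765869140625
Sum of its 177 digits: 802.

802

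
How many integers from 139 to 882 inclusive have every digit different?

The integers in [139, 882] that have every digit different: 139, 140, 142, 143, 145, 146, …, 876, 879.
545 qualify.

545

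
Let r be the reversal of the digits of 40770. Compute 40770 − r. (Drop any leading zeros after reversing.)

Reverse of 40770 is 7704.
40770 − 7704 = 33066

33066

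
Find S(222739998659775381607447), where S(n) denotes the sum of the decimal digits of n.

130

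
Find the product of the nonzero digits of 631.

6×3×1 = 18

18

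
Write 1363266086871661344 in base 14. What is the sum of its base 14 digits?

1363266086871661344 in base 14 is 8A9810A94217CA08.
Digit sum: 8+10+9+8+1+0+10+9+4+2+1+7+12+10+0+8 = 99.

99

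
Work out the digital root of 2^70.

7

The digital root of n equals n mod 9 (or 9 when 9 | n), so we need 2^70 mod 9.
2^70 ≡ 7 (mod 9), so the digital root is 7.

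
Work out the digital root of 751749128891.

7+5+1+7+4+9+1+2+8+8+9+1 = 62
6+2 = 8

8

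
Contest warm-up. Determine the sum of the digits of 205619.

2+0+5+6+1+9 = 23

23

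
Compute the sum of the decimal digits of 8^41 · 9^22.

8^41 · 9^22 = 10471880420934599945916868101703820934679631240726889627648
Sum of its 59 digits: 279.

279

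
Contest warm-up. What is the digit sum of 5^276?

5^276 = 8236092143148846269022323477554702349773407329975396523498252363365737727320124681445605758163727022705600065179967559430117701479751536077168468262727808737455603704802342690527439117431640625
Sum of its 193 digits: 838.

838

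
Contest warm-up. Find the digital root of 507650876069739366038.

5

5+0+7+6+5+0+8+7+6+0+6+9+7+3+9+3+6+6+0+3+8 = 104
1+0+4 = 5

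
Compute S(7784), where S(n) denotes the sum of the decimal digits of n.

26

7+7+8+4 = 26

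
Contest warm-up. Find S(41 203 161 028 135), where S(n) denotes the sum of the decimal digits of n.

4+1+2+0+3+1+6+1+0+2+8+1+3+5 = 37

37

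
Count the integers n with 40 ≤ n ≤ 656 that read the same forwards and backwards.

62

The integers in [40, 656] that read the same forwards and backwards: 44, 55, 66, 77, 88, 99, …, 646, 656.
62 qualify.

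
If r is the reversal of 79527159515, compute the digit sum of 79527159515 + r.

22

Reversal of 79527159515 is 51595172597; 79527159515 + 51595172597 = 131122332112.
Digit sum of 131122332112: 1+3+1+1+2+2+3+3+2+1+1+2 = 22.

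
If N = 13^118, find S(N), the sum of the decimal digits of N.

13^118 = 278814638873954882369203460773866998059096809158561634756229682281995318510188753701100647414989984008316816866503230284636535019129
Sum of its 132 digits: 625.

625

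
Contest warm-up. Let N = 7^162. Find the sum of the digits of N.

7^162 = 80516053971970421037933020117270695510750033560376651356418468890427170712552106702000651867094468024858631110895701897604321111031904049
Sum of its 137 digits: 523.

523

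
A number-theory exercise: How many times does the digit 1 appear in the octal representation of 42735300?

1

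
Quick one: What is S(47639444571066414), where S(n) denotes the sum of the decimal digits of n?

75

4+7+6+3+9+4+4+4+5+7+1+0+6+6+4+1+4 = 75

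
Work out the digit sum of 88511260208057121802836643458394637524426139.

8+8+5+1+1+2+6+0+2+0+8+0+5+7+1+2+1+8+0+2+8+3+6+6+4+3+4+5+8+3+9+4+6+3+7+5+2+4+4+2+6+1+3+9 = 182

182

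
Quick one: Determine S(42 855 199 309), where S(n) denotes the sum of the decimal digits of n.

4+2+8+5+5+1+9+9+3+0+9 = 55

55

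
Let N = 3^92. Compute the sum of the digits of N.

3^92 = 78551672112789411833022577315290546060373041
Sum of its 44 digits: 171.

171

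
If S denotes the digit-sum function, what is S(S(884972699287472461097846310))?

6

First digit sum: 141.
1+4+1 = 6.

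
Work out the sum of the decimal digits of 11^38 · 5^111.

464

11^38 · 5^111 = 1440762901808674470781559019830701632410753053889405641332401450459485073578476399536185681427014060318470001220703125
Sum of its 118 digits: 464.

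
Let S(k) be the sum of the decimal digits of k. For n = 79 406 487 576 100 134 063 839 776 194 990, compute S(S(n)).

9

First digit sum: 153.
1+5+3 = 9.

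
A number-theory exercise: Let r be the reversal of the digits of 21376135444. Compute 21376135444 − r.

Reverse of 21376135444 is 44453167312.
21376135444 − 44453167312 = -23077031868

-23077031868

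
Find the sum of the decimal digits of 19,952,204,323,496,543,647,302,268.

109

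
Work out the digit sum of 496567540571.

4+9+6+5+6+7+5+4+0+5+7+1 = 59

59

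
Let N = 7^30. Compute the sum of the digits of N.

7^30 = 22539340290692258087863249
Sum of its 26 digits: 118.

118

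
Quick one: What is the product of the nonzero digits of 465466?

17280

4×6×5×4×6×6 = 17280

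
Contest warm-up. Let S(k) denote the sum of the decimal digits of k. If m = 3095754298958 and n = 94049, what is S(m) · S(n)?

1924

S(3095754298958) = 3+0+9+5+7+5+4+2+9+8+9+5+8 = 74.
S(94049) = 9+4+0+4+9 = 26.
74 · 26 = 1924.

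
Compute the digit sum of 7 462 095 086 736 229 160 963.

101

7+4+6+2+0+9+5+0+8+6+7+3+6+2+2+9+1+6+0+9+6+3 = 101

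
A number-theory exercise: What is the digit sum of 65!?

65! = 8247650592082470666723170306785496252186258551345437492922123134388955774976000000000000000
Sum of its 91 digits: 351.

351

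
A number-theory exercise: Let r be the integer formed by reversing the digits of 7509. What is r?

Reversing 7509 gives 9057.

9057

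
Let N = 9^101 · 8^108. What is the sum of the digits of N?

9^101 · 8^108 = 81698117298927743803997468057809214763208041085730444060548040387062433933734680046594060106208909689892360716160578929136296353656262961086002309183933341606933030459373830641309019860520402944
Sum of its 194 digits: 828.

828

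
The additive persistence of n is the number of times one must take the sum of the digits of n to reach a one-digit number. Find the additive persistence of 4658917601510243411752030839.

2

4658917601510243411752030839 → 105 → 6 (2 steps)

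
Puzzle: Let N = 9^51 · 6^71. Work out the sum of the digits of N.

477

9^51 · 6^71 = 82244479918997465924431968141313987612770851986120011833924446806308469750782258367955603433705076424704
Sum of its 104 digits: 477.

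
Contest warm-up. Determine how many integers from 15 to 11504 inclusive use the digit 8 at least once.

The integers in [15, 11504] that use the digit 8 at least once: 18, 28, 38, 48, 58, 68, …, 11489, 11498.
3804 qualify.

3804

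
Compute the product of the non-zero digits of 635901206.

9720

6×3×5×9×1×2×6 = 9720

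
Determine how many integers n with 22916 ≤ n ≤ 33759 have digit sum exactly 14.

441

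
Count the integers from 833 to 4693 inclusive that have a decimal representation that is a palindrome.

54

The integers in [833, 4693] that have a decimal representation that is a palindrome: 838, 848, 858, 868, 878, 888, …, 4554, 4664.
54 qualify.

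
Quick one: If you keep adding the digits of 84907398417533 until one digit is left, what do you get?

8

8+4+9+0+7+3+9+8+4+1+7+5+3+3 = 71
7+1 = 8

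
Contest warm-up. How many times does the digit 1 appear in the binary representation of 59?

5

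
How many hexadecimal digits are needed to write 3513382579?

8

3513382579 in base 16 is D169F6B3, which has 8 digits.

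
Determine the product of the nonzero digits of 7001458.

7×1×4×5×8 = 1120

1120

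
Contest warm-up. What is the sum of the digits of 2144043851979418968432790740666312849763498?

211

2+1+4+4+0+4+3+8+5+1+9+7+9+4+1+8+9+6+8+4+3+2+7+9+0+7+4+0+6+6+6+3+1+2+8+4+9+7+6+3+4+9+8 = 211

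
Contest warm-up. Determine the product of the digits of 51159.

5×1×1×5×9 = 225

225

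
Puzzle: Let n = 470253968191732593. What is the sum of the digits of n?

4+7+0+2+5+3+9+6+8+1+9+1+7+3+2+5+9+3 = 84

84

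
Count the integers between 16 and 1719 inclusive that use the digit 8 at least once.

The integers in [16, 1719] that use the digit 8 at least once: 18, 28, 38, 48, 58, 68, …, 1708, 1718.
405 qualify.

405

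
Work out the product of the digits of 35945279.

340200

3×5×9×4×5×2×7×9 = 340200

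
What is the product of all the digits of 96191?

9×6×1×9×1 = 486

486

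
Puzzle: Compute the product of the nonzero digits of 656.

6×5×6 = 180

180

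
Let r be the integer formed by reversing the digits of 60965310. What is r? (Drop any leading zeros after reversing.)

Reversing 60965310 gives 1356906.

1356906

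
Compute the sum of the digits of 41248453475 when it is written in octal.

47

41248453475 in base 8 is 463246271543.
Digit sum: 4+6+3+2+4+6+2+7+1+5+4+3 = 47.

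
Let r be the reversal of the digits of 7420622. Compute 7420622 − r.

5160375

Reverse of 7420622 is 2260247.
7420622 − 2260247 = 5160375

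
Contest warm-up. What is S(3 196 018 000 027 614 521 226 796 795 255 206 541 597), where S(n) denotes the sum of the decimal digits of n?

160

3+1+9+6+0+1+8+0+0+0+0+2+7+6+1+4+5+2+1+2+2+6+7+9+6+7+9+5+2+5+5+2+0+6+5+4+1+5+9+7 = 160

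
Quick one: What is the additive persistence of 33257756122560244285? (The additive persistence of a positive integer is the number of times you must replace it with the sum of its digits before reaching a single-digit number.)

3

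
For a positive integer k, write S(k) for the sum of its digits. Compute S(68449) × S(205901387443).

S(68449) = 6+8+4+4+9 = 31.
S(205901387443) = 2+0+5+9+0+1+3+8+7+4+4+3 = 46.
31 · 46 = 1426.

1426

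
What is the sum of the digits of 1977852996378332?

1+9+7+7+8+5+2+9+9+6+3+7+8+3+3+2 = 89

89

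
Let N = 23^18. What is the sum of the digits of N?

109

23^18 = 3244150909895248285300369
Sum of its 25 digits: 109.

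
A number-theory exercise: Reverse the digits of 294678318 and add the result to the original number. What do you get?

Reverse of 294678318 is 813876492.
294678318 + 813876492 = 1108554810

1108554810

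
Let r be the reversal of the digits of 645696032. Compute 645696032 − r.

Reverse of 645696032 is 230696546.
645696032 − 230696546 = 414999486

414999486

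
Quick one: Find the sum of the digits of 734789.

7+3+4+7+8+9 = 38

38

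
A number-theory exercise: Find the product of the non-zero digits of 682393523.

233280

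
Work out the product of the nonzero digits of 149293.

1×4×9×2×9×3 = 1944

1944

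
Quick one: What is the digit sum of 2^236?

2^236 = 110427941548649020598956093796432407239217743554726184882600387580788736
Sum of its 72 digits: 337.

337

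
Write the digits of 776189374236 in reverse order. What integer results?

632473981677

Reversing 776189374236 gives 632473981677.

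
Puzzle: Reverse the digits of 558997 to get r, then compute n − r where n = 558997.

Reverse of 558997 is 799855.
558997 − 799855 = -240858

-240858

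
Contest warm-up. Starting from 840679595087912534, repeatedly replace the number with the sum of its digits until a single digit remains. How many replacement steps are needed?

3

840679595087912534 → 92 → 11 → 2 (3 steps)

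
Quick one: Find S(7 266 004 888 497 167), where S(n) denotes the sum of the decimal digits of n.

7+2+6+6+0+0+4+8+8+8+4+9+7+1+6+7 = 83

83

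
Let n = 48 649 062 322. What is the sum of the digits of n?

4+8+6+4+9+0+6+2+3+2+2 = 46

46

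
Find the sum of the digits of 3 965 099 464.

55

3+9+6+5+0+9+9+4+6+4 = 55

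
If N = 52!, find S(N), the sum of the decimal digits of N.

52! = 80658175170943878571660636856403766975289505440883277824000000000000
Sum of its 68 digits: 279.

279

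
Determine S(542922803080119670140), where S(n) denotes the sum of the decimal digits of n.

72

5+4+2+9+2+2+8+0+3+0+8+0+1+1+9+6+7+0+1+4+0 = 72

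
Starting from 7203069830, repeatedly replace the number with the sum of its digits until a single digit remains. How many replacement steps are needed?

3

7203069830 → 38 → 11 → 2 (3 steps)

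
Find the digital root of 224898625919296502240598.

9

2+2+4+8+9+8+6+2+5+9+1+9+2+9+6+5+0+2+2+4+0+5+9+8 = 117
1+1+7 = 9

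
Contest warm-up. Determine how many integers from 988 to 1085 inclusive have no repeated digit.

46

The integers in [988, 1085] that have no repeated digit: 1023, 1024, 1025, 1026, 1027, 1028, …, 1084, 1085.
46 qualify.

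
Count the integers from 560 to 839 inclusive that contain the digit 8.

91

The integers in [560, 839] that contain the digit 8: 568, 578, 580, 581, 582, 583, …, 838, 839.
91 qualify.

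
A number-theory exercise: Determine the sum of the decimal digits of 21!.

63

21! = 51090942171709440000
Sum of its 20 digits: 63.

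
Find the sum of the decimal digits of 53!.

53! = 4274883284060025564298013753389399649690343788366813724672000000000000
Sum of its 70 digits: 279.

279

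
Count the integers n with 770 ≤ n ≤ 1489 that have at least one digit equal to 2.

216

The integers in [770, 1489] that have at least one digit equal to 2: 772, 782, 792, 802, 812, 820, …, 1472, 1482.
216 qualify.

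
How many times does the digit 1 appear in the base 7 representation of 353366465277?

1

353366465277 in base 7 is 34346515252560.
The digit 1 appears 1 time.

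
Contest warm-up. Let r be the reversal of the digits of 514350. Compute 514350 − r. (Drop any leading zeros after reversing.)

Reverse of 514350 is 53415.
514350 − 53415 = 460935

460935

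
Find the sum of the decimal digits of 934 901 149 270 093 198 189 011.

99

9+3+4+9+0+1+1+4+9+2+7+0+0+9+3+1+9+8+1+8+9+0+1+1 = 99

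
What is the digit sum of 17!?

63

17! = 355687428096000
Sum of its 15 digits: 63.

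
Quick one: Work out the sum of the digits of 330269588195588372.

92

3+3+0+2+6+9+5+8+8+1+9+5+5+8+8+3+7+2 = 92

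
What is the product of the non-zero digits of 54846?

3840

5×4×8×4×6 = 3840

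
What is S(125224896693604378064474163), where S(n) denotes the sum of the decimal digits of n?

120

1+2+5+2+2+4+8+9+6+6+9+3+6+0+4+3+7+8+0+6+4+4+7+4+1+6+3 = 120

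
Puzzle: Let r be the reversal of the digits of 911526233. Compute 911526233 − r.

578901114

Reverse of 911526233 is 332625119.
911526233 − 332625119 = 578901114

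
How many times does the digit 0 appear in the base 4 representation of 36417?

3

36417 in base 4 is 20321001.
The digit 0 appears 3 times.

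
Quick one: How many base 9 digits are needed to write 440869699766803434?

19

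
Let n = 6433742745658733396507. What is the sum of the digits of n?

6+4+3+3+7+4+2+7+4+5+6+5+8+7+3+3+3+9+6+5+0+7 = 107

107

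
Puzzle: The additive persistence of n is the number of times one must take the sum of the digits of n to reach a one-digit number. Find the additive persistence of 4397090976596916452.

2

4397090976596916452 → 101 → 2 (2 steps)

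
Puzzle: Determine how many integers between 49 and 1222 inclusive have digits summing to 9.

The integers in [49, 1222] that have digits summing to 9: 54, 63, 72, 81, 90, 108, …, 1206, 1215.
69 qualify.

69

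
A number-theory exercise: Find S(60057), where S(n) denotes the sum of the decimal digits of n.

18

6+0+0+5+7 = 18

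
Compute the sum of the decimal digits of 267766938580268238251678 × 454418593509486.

186

267766938580268238251678 × 454418593509486 = 121678275617986416858422840282948417508
Sum of its 39 digits: 186.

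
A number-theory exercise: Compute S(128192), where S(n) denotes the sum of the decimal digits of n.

1+2+8+1+9+2 = 23

23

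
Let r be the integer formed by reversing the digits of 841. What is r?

148

Reversing 841 gives 148.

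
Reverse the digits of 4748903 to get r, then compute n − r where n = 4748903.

1650429

Reverse of 4748903 is 3098474.
4748903 − 3098474 = 1650429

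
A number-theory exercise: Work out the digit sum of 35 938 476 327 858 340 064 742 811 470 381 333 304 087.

3+5+9+3+8+4+7+6+3+2+7+8+5+8+3+4+0+0+6+4+7+4+2+8+1+1+4+7+0+3+8+1+3+3+3+3+0+4+0+8+7 = 172

172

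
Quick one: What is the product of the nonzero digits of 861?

48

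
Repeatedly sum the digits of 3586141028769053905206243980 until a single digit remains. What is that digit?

8

3+5+8+6+1+4+1+0+2+8+7+6+9+0+5+3+9+0+5+2+0+6+2+4+3+9+8+0 = 116
1+1+6 = 8
(Equivalently, 3586141028769053905206243980 mod 9 = 8.)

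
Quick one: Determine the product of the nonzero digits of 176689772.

1×7×6×6×8×9×7×7×2 = 1778112

1778112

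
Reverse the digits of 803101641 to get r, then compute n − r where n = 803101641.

657000333

Reverse of 803101641 is 146101308.
803101641 − 146101308 = 657000333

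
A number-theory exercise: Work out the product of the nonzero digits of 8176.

336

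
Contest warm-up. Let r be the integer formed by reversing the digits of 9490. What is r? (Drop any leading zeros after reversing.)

Reversing 9490 gives 949.

949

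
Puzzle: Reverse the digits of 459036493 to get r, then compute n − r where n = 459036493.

64405539

Reverse of 459036493 is 394630954.
459036493 − 394630954 = 64405539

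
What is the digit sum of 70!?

459

70! = 11978571669969891796072783721689098736458938142546425857555362864628009582789845319680000000000000000
Sum of its 101 digits: 459.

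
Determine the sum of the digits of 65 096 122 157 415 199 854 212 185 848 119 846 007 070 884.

192

6+5+0+9+6+1+2+2+1+5+7+4+1+5+1+9+9+8+5+4+2+1+2+1+8+5+8+4+8+1+1+9+8+4+6+0+0+7+0+7+0+8+8+4 = 192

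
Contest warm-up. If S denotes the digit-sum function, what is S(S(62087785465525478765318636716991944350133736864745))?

15

First digit sum: 249.
2+4+9 = 15.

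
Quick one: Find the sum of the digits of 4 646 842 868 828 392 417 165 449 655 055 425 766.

185

4+6+4+6+8+4+2+8+6+8+8+2+8+3+9+2+4+1+7+1+6+5+4+4+9+6+5+5+0+5+5+4+2+5+7+6+6 = 185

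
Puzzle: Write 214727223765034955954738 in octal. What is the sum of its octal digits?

87

214727223765034955954738 in base 8 is 55360613310513262433755062.
Digit sum: 5+5+3+6+0+6+1+3+3+1+0+5+1+3+2+6+2+4+3+3+7+5+5+0+6+2 = 87.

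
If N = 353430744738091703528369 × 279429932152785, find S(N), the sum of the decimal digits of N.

195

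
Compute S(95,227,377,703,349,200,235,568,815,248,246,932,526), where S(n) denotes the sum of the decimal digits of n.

166

9+5+2+2+7+3+7+7+7+0+3+3+4+9+2+0+0+2+3+5+5+6+8+8+1+5+2+4+8+2+4+6+9+3+2+5+2+6 = 166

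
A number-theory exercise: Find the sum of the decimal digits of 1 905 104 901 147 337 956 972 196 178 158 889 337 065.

188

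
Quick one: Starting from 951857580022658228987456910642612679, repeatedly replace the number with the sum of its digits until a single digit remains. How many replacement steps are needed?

3

951857580022658228987456910642612679 → 175 → 13 → 4 (3 steps)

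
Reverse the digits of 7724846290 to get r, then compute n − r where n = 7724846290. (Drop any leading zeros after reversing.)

6798362013

Reverse of 7724846290 is 926484277.
7724846290 − 926484277 = 6798362013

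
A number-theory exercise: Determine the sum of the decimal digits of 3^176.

378

3^176 = 940461086986004843694934910131056317906479029659199959555574885740211572136210345921
Sum of its 84 digits: 378.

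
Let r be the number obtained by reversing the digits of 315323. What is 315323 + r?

638836

Reverse of 315323 is 323513.
315323 + 323513 = 638836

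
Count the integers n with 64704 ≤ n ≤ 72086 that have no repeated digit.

The integers in [64704, 72086] that have no repeated digit: 64705, 64708, 64709, 64710, 64712, 64713, …, 72085, 72086.
2174 qualify.

2174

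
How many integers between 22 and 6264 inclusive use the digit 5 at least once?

The integers in [22, 6264] that use the digit 5 at least once: 25, 35, 45, 50, 51, 52, …, 6258, 6259.
2406 qualify.

2406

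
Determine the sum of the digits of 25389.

2+5+3+8+9 = 27

27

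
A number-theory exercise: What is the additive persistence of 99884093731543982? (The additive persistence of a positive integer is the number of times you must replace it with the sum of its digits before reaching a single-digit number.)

99884093731543982 → 92 → 11 → 2 (3 steps)

3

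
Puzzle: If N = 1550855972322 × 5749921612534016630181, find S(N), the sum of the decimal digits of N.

1550855972322 × 5749921612534016630181 = 8917300273181724503299472645850282
Sum of its 34 digits: 144.

144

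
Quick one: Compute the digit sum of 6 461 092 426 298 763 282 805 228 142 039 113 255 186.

6+4+6+1+0+9+2+4+2+6+2+9+8+7+6+3+2+8+2+8+0+5+2+2+8+1+4+2+0+3+9+1+1+3+2+5+5+1+8+6 = 163

163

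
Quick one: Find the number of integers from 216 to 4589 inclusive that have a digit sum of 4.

The integers in [216, 4589] that have a digit sum of 4: 220, 301, 310, 400, 1003, 1012, …, 3100, 4000.
24 qualify.

24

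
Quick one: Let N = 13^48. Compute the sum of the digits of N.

13^48 = 294632676319010105335586872991323185304149065116720321
Sum of its 54 digits: 208.

208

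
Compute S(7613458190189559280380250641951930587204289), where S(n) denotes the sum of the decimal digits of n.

7+6+1+3+4+5+8+1+9+0+1+8+9+5+5+9+2+8+0+3+8+0+2+5+0+6+4+1+9+5+1+9+3+0+5+8+7+2+0+4+2+8+9 = 192

192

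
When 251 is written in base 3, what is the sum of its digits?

251 in base 3 is 100022.
Digit sum: 1+0+0+0+2+2 = 5.

5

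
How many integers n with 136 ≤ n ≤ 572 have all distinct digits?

319

The integers in [136, 572] that have all distinct digits: 136, 137, 138, 139, 140, 142, …, 571, 572.
319 qualify.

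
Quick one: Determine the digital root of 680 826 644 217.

9

6+8+0+8+2+6+6+4+4+2+1+7 = 54
5+4 = 9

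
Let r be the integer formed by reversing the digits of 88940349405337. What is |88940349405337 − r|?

15589855100349

Reverse of 88940349405337 is 73350494304988.
|88940349405337 − 73350494304988| = 15589855100349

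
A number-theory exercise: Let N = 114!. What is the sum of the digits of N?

114! = 2543559733472187557120132004189335234812341496026552301496526393412538629248600474981599398141467853800514886431180030568224218435400019580180261753940817530060800000000000000000000000000
Sum of its 187 digits: 648.

648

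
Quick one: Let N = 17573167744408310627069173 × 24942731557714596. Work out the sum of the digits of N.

207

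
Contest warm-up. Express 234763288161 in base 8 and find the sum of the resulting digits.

234763288161 in base 8 is 3325076677141.
Digit sum: 3+3+2+5+0+7+6+6+7+7+1+4+1 = 52.

52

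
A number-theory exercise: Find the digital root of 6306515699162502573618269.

6+3+0+6+5+1+5+6+9+9+1+6+2+5+0+2+5+7+3+6+1+8+2+6+9 = 113
1+1+3 = 5

5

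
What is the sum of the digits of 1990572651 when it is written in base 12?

1990572651 in base 12 is 47677B923.
Digit sum: 4+7+6+7+7+11+9+2+3 = 56.

56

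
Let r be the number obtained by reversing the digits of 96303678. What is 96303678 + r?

183934047

Reverse of 96303678 is 87630369.
96303678 + 87630369 = 183934047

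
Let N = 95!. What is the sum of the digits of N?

95! = 10329978488239059262599702099394727095397746340117372869212250571234293987594703124871765375385424468563282236864226607350415360000000000000000000000
Sum of its 149 digits: 585.

585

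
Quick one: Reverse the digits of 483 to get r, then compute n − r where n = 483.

99

Reverse of 483 is 384.
483 − 384 = 99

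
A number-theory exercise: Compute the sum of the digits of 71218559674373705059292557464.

138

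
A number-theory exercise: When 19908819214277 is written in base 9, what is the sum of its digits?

19908819214277 in base 9 is 77437124650025.
Digit sum: 7+7+4+3+7+1+2+4+6+5+0+0+2+5 = 53.

53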